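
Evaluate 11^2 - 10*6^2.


x^2 - d*y^2
= 11^2 - 10*6^2
= 121 - 360
= -239

-239


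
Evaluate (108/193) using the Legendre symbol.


p = 193 is prime, so compute (108/193) with the reciprocity algorithm (Jacobi-symbol steps: pull out 2s via (2/n), flip via reciprocity, reduce):
  pull out 2: (2/193) = +1  (since 193 mod 8 = 1)
  pull out 2: (2/193) = +1  (since 193 mod 8 = 1)
  reciprocity: (27/193) -> +(193/27)
  reduce: (4/27)
  pull out 2: (2/27) = -1  (since 27 mod 8 = 3)
  pull out 2: (2/27) = -1  (since 27 mod 8 = 3)
  (1/27) = 1
Product of signs = 1
(108/193) = 1

1


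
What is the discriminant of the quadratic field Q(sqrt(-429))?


For K = Q(sqrt(d)) with d squarefree: disc(K) = d if d = 1 mod 4, and disc(K) = 4d if d = 2 or 3 mod 4.
Here d = -429, and d mod 4 = 3.
d = 3 mod 4, not 1 (O_K = Z[sqrt(d)]), so disc(K) = 4d = 4 * (-429) = -1716

-1716


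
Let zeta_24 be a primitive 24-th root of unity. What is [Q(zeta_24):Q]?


The degree equals Euler's totient phi(24).
24 = 2^3 * 3
phi(24) = 8

8


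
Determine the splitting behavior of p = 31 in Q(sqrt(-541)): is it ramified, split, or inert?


K = Q(sqrt(-541)). Since d mod 4 = 3, disc(K) = -2164.
Check p | disc: -2164 mod 31 = 6.
p does not divide disc. Compute Legendre symbol (d/p):
17^((31-1)/2) mod 31 = -1
(d/p) = -1, so p is inert: (p) stays prime with e=1, f=2, g=1.
Therefore p is inert.

inert


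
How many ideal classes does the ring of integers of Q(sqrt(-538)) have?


K = Q(sqrt(-538)). d mod 4 = 2, so D = disc(K) = 4d = -2152
h(K) equals the number of primitive reduced positive-definite forms (a, b, c) = a*x^2 + b*x*y + c*y^2 with b^2 - 4ac = D,
where reduced means |b| <= a <= c, with b >= 0 whenever |b| = a or a = c, and primitive means gcd(a, b, c) = 1.
Reduced forces 3a^2 <= |D| = 2152, so 1 <= a <= 26; b must have the parity of D, and c = (b^2 - D)/(4a) must be an integer >= a.
Enumerate a = 1..26, b in [-a, a]:
  a=1: (1, 0, 538)  [1]
  a=2: (2, 0, 269)  [1]
  a=3..6: none
  a=7: (7, -2, 77), (7, 2, 77)  [2]
  a=8..10: none
  a=11: (11, -2, 49), (11, 2, 49)  [2]
  a=12..13: none
  a=14: (14, -12, 41), (14, 12, 41)  [2]
  a=15..21: none
  a=22: (22, -20, 29), (22, 20, 29)  [2]
  a=23..26: none
Total reduced forms: 1 + 1 + 2 + 2 + 2 + 2 = 10
h = 10

10


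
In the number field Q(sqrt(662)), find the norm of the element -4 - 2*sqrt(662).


N(a + b*sqrt(d)) = a^2 - d*b^2
= (-4)^2 - (662)*(-2)^2
= 16 - 2648
= -2632

-2632


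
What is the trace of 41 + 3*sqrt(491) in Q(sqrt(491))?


Tr(a + b*sqrt(d)) = (a + b*sqrt(d)) + (a - b*sqrt(d)) = 2a
= 2 * (41)
= 82

82


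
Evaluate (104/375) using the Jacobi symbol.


Compute (104/375) via quadratic reciprocity:
  pull out 2: (2/375) = +1  (since 375 mod 8 = 7)
  pull out 2: (2/375) = +1  (since 375 mod 8 = 7)
  pull out 2: (2/375) = +1  (since 375 mod 8 = 7)
  reciprocity: (13/375) -> +(375/13)
  reduce: (11/13)
  reciprocity: (11/13) -> +(13/11)
  reduce: (2/11)
  pull out 2: (2/11) = -1  (since 11 mod 8 = 3)
  (1/11) = 1
Product of signs = -1

-1


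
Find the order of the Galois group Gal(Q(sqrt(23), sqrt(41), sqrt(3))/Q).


The 3 square roots of distinct primes are multiplicatively independent over Q,
so [K:Q] = 2^3 and Gal(K/Q) is isomorphic to (Z/2Z)^3.
|Gal| = 2^3 = 8

8


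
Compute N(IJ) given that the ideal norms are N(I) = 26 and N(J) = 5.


N(IJ) = N(I) * N(J)
= 26 * 5
= 130

130


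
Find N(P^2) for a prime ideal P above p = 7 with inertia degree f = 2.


N(P^a) = p^(a*f)
= 7^(2*2)
= 7^4
= 2401

2401


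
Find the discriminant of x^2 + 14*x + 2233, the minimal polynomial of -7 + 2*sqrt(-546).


The element -7 + 2*sqrt(-546) has minimal polynomial:
x^2 + 14*x + 2233
Discriminant = (14)^2 - 4*(2233)
= 196 - 8932
= -8736

-8736


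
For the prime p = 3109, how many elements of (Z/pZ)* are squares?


For prime p, the number of non-zero quadratic residues is (p-1)/2.
= (3109-1)/2
= 1554

1554


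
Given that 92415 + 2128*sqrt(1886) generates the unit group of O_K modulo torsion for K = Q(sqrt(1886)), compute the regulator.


epsilon = 92415 + 2128*sqrt(1886)
= 184830.0000
R = ln(184830.0000)
= 12.1272

12.1272


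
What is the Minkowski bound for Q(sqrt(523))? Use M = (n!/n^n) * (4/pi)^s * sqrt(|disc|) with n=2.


d = 523, d mod 4 = 3, so disc(K) = 4d = 2092; |disc(K)| = 2092
Real quadratic field, so n = 2, s = r2 = 0, r1 = 2
M = (n!/n^n) * (4/pi)^s * sqrt(|disc(K)|) = (2!/2^2) * (4/pi)^0 * sqrt(2092)
= 0.5 * 1.000000 * 45.738387
= 22.8692

22.8692


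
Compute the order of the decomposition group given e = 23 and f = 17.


|D_P| = e * f
= 23 * 17
= 391

391


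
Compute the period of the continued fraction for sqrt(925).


Run the CF algorithm for sqrt(925).
a_0 = floor(sqrt(925)) = 30; set m_0=0, q_0=1.
Recurrence: m' = q*a - m,  q' = (d - m'^2)/q,  a' = floor((a_0 + m')/q').
  step 1: m=30, q=25, a=2
  step 2: m=20, q=21, a=2
  step 3: m=22, q=21, a=2
  step 4: m=20, q=25, a=2
  step 5: m=30, q=1, a=60
a_5 = 2*a_0 = 60, so the period closes here.
sqrt(925) = [30; 2, 2, 2, 2, 60]
Period length = 5

5


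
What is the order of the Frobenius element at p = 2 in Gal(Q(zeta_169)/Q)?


The Frobenius at p in Gal(Q(zeta_n)/Q) = (Z/nZ)* is the class of p, so its order is ord_169(2), the smallest k >= 1 with 2^k = 1 mod 169.
n = 169 = 13^2, phi(169) = 156; the order divides phi(n).
Divisors of 156: 1, 2, 3, 4, 6, 12, 13, 26, 39, 52, 78, 156
Repeated squaring mod 169: 2^1 = 2, 2^2 = 4, 2^4 = 16, 2^8 = 87, 2^16 = 133, 2^32 = 113, 2^64 = 94, 2^128 = 48
Test divisors in increasing order:
  k=1: 2^1 = 2 mod 169
  k=2: 2^2 = 4 mod 169
  k=3: 2^3 = 4 * 2 = 8 mod 169
  k=4: 2^4 = 16 mod 169
  k=6: 2^6 = 16 * 4 = 64 mod 169
  k=12: 2^12 = 87 * 16 = 40 mod 169
  k=13: 2^13 = 87 * 16 * 2 = 80 mod 169
  k=26: 2^26 = 133 * 87 * 4 = 147 mod 169
  k=39: 2^39 = 113 * 16 * 4 * 2 = 99 mod 169
  k=52: 2^52 = 113 * 133 * 16 = 146 mod 169
  k=78: 2^78 = 94 * 87 * 16 * 4 = 168 mod 169
  k=156: 2^156 = 48 * 133 * 87 * 16 = 1 mod 169  <- first divisor giving 1
Order = 156

156


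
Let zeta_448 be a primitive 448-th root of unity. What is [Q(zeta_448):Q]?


The degree equals Euler's totient phi(448).
448 = 2^6 * 7
phi(448) = 192

192


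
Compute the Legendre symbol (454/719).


p = 719 is prime, so compute (454/719) with the reciprocity algorithm (Jacobi-symbol steps: pull out 2s via (2/n), flip via reciprocity, reduce):
  pull out 2: (2/719) = +1  (since 719 mod 8 = 7)
  reciprocity: (227/719) -> -(719/227)
  reduce: (38/227)
  pull out 2: (2/227) = -1  (since 227 mod 8 = 3)
  reciprocity: (19/227) -> -(227/19)
  reduce: (18/19)
  pull out 2: (2/19) = -1  (since 19 mod 8 = 3)
  reciprocity: (9/19) -> +(19/9)
  reduce: (1/9)
  (1/9) = 1
Product of signs = 1
(454/719) = 1

1


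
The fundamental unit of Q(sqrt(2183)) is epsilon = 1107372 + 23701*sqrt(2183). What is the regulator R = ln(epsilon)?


epsilon = 1107372 + 23701*sqrt(2183)
= 2.2147e+06
R = ln(2.2147e+06)
= 14.6106

14.6106


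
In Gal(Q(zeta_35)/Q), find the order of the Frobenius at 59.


The Frobenius at p in Gal(Q(zeta_n)/Q) = (Z/nZ)* is the class of p, so its order is ord_35(59), the smallest k >= 1 with 59^k = 1 mod 35.
n = 35 = 5 * 7, phi(35) = 24; the order divides phi(n).
Divisors of 24: 1, 2, 3, 4, 6, 8, 12, 24
Repeated squaring mod 35: 59^1 = 24, 59^2 = 16, 59^4 = 11, 59^8 = 16, 59^16 = 11
Test divisors in increasing order:
  k=1: 59^1 = 24 mod 35
  k=2: 59^2 = 16 mod 35
  k=3: 59^3 = 16 * 24 = 34 mod 35
  k=4: 59^4 = 11 mod 35
  k=6: 59^6 = 11 * 16 = 1 mod 35  <- first divisor giving 1
Order = 6

6


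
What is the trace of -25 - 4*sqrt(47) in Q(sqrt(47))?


Tr(a + b*sqrt(d)) = (a + b*sqrt(d)) + (a - b*sqrt(d)) = 2a
= 2 * (-25)
= -50

-50


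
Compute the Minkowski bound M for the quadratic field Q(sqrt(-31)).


d = -31, d mod 4 = 1, so disc(K) = d = -31; |disc(K)| = 31
Imaginary quadratic field, so n = 2, s = r2 = 1, r1 = 0
M = (n!/n^n) * (4/pi)^s * sqrt(|disc(K)|) = (2!/2^2) * (4/pi)^1 * sqrt(31)
= 0.5 * 1.273240 * 5.567764
= 3.5445

3.5445


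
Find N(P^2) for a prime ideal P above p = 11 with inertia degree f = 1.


N(P^a) = p^(a*f)
= 11^(2*1)
= 11^2
= 121

121


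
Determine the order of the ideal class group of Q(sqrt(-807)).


K = Q(sqrt(-807)). d mod 4 = 1, so D = disc(K) = d = -807
h(K) equals the number of primitive reduced positive-definite forms (a, b, c) = a*x^2 + b*x*y + c*y^2 with b^2 - 4ac = D,
where reduced means |b| <= a <= c, with b >= 0 whenever |b| = a or a = c, and primitive means gcd(a, b, c) = 1.
Reduced forces 3a^2 <= |D| = 807, so 1 <= a <= 16; b must have the parity of D, and c = (b^2 - D)/(4a) must be an integer >= a.
Enumerate a = 1..16, b in [-a, a]:
  a=1: (1, 1, 202)  [1]
  a=2: (2, -1, 101), (2, 1, 101)  [2]
  a=3: (3, 3, 68)  [1]
  a=4: (4, -3, 51), (4, 3, 51)  [2]
  a=5: none
  a=6: (6, -3, 34), (6, 3, 34)  [2]
  a=7: none
  a=8: (8, -5, 26), (8, 5, 26)  [2]
  a=9..11: none
  a=12: (12, -3, 17), (12, 3, 17)  [2]
  a=13: (13, -5, 16), (13, 5, 16)  [2]
  a=14..16: none
Total reduced forms: 1 + 2 + 1 + 2 + 2 + 2 + 2 + 2 = 14
h = 14

14


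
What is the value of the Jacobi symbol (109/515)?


Compute (109/515) via quadratic reciprocity:
  reciprocity: (109/515) -> +(515/109)
  reduce: (79/109)
  reciprocity: (79/109) -> +(109/79)
  reduce: (30/79)
  pull out 2: (2/79) = +1  (since 79 mod 8 = 7)
  reciprocity: (15/79) -> -(79/15)
  reduce: (4/15)
  pull out 2: (2/15) = +1  (since 15 mod 8 = 7)
  pull out 2: (2/15) = +1  (since 15 mod 8 = 7)
  (1/15) = 1
Product of signs = -1

-1


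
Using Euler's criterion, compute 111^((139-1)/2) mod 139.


p = 139 is prime and the exponent is (p-1)/2 = 69, so by Euler's criterion 111^69 = (111/139) = +1 or -1 mod 139.
Compute by square-and-multiply:
  69 = 64 + 4 + 1 (binary 1000101)
  Repeated squaring mod 139: 111^1 = 111, 111^2 = 89, 111^4 = 137, 111^8 = 4, 111^16 = 16, 111^32 = 117, 111^64 = 67
  111^69 = 111^64 * 111^4 * 111^1 = 67 * 137 * 111 mod 139
    67 * 137 = 9179 = 5 mod 139
    5 * 111 = 555 = 138 mod 139
  111^69 = 138 mod 139
Result 138 = p - 1 = -1 mod 139: 111 is a quadratic non-residue mod 139. As a residue in [0, p-1] the value is 138.
111^69 mod 139 = 138

138


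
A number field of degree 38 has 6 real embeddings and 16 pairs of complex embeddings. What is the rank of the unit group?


By Dirichlet's unit theorem:
rank = r1 + r2 - 1
= 6 + 16 - 1
= 21

21


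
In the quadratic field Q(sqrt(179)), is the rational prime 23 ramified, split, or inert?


K = Q(sqrt(179)). Since d mod 4 = 3, disc(K) = 716.
Check p | disc: 716 mod 23 = 3.
p does not divide disc. Compute Legendre symbol (d/p):
18^((23-1)/2) mod 23 = 1
(d/p) = 1, so p splits: (p) = P*P' with e=1, f=1, g=2.
Therefore p is split.

split


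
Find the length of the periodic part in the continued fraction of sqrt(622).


Run the CF algorithm for sqrt(622).
a_0 = floor(sqrt(622)) = 24; set m_0=0, q_0=1.
Recurrence: m' = q*a - m,  q' = (d - m'^2)/q,  a' = floor((a_0 + m')/q').
  step 1: m=24, q=46, a=1
  step 2: m=22, q=3, a=15
  step 3: m=23, q=31, a=1
  step 4: m=8, q=18, a=1
  step 5: m=10, q=29, a=1
  step 6: m=19, q=9, a=4
  step 7: m=17, q=37, a=1
  step 8: m=20, q=6, a=7
  step 9: m=22, q=23, a=2
  step 10: m=24, q=2, a=24
  step 11: m=24, q=23, a=2
  step 12: m=22, q=6, a=7
  step 13: m=20, q=37, a=1
  step 14: m=17, q=9, a=4
  step 15: m=19, q=29, a=1
  step 16: m=10, q=18, a=1
  step 17: m=8, q=31, a=1
  step 18: m=23, q=3, a=15
  step 19: m=22, q=46, a=1
  step 20: m=24, q=1, a=48
a_20 = 2*a_0 = 48, so the period closes here.
sqrt(622) = [24; 1, 15, 1, 1, 1, 4, 1, 7, 2, 24, 2, 7, 1, 4, 1, 1, 1, 15, 1, 48]
Period length = 20

20


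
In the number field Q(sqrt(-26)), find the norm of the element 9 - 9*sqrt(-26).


N(a + b*sqrt(d)) = a^2 - d*b^2
= (9)^2 - (-26)*(-9)^2
= 81 + 2106
= 2187

2187


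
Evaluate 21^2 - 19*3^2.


x^2 - d*y^2
= 21^2 - 19*3^2
= 441 - 171
= 270

270


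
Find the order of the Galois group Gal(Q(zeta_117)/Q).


|Gal(Q(zeta_117)/Q)| = phi(117)
= 72

72


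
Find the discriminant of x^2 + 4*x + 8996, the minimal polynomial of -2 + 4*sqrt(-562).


The element -2 + 4*sqrt(-562) has minimal polynomial:
x^2 + 4*x + 8996
Discriminant = (4)^2 - 4*(8996)
= 16 - 35984
= -35968

-35968


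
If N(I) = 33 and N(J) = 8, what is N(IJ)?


N(IJ) = N(I) * N(J)
= 33 * 8
= 264

264


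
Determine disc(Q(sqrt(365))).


For K = Q(sqrt(d)) with d squarefree: disc(K) = d if d = 1 mod 4, and disc(K) = 4d if d = 2 or 3 mod 4.
Here d = 365, and d mod 4 = 1.
d = 1 mod 4 (O_K = Z[(1+sqrt(d))/2]), so disc(K) = d = 365

365


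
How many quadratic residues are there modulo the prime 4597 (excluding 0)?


For prime p, the number of non-zero quadratic residues is (p-1)/2.
= (4597-1)/2
= 2298

2298


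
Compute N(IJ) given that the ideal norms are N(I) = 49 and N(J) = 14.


N(IJ) = N(I) * N(J)
= 49 * 14
= 686

686


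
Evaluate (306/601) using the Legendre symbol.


p = 601 is prime, so compute (306/601) with the reciprocity algorithm (Jacobi-symbol steps: pull out 2s via (2/n), flip via reciprocity, reduce):
  pull out 2: (2/601) = +1  (since 601 mod 8 = 1)
  reciprocity: (153/601) -> +(601/153)
  reduce: (142/153)
  pull out 2: (2/153) = +1  (since 153 mod 8 = 1)
  reciprocity: (71/153) -> +(153/71)
  reduce: (11/71)
  reciprocity: (11/71) -> -(71/11)
  reduce: (5/11)
  reciprocity: (5/11) -> +(11/5)
  reduce: (1/5)
  (1/5) = 1
Product of signs = -1
(306/601) = -1

-1


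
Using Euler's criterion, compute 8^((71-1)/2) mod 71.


p = 71 is prime and the exponent is (p-1)/2 = 35, so by Euler's criterion 8^35 = (8/71) = +1 or -1 mod 71.
Compute by square-and-multiply:
  35 = 32 + 2 + 1 (binary 100011)
  Repeated squaring mod 71: 8^1 = 8, 8^2 = 64, 8^4 = 49, 8^8 = 58, 8^16 = 27, 8^32 = 19
  8^35 = 8^32 * 8^2 * 8^1 = 19 * 64 * 8 mod 71
    19 * 64 = 1216 = 9 mod 71
    9 * 8 = 72 = 1 mod 71
  8^35 = 1 mod 71
Result 1: 8 is a quadratic residue mod 71.
8^35 mod 71 = 1

1


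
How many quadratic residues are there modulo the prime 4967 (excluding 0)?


For prime p, the number of non-zero quadratic residues is (p-1)/2.
= (4967-1)/2
= 2483

2483


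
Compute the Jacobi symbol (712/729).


Compute (712/729) via quadratic reciprocity:
  pull out 2: (2/729) = +1  (since 729 mod 8 = 1)
  pull out 2: (2/729) = +1  (since 729 mod 8 = 1)
  pull out 2: (2/729) = +1  (since 729 mod 8 = 1)
  reciprocity: (89/729) -> +(729/89)
  reduce: (17/89)
  reciprocity: (17/89) -> +(89/17)
  reduce: (4/17)
  pull out 2: (2/17) = +1  (since 17 mod 8 = 1)
  pull out 2: (2/17) = +1  (since 17 mod 8 = 1)
  (1/17) = 1
Product of signs = 1

1


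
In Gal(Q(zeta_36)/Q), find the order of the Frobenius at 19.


The Frobenius at p in Gal(Q(zeta_n)/Q) = (Z/nZ)* is the class of p, so its order is ord_36(19), the smallest k >= 1 with 19^k = 1 mod 36.
n = 36 = 2^2 * 3^2, phi(36) = 12; the order divides phi(n).
Divisors of 12: 1, 2, 3, 4, 6, 12
Repeated squaring mod 36: 19^1 = 19, 19^2 = 1, 19^4 = 1, 19^8 = 1
Test divisors in increasing order:
  k=1: 19^1 = 19 mod 36
  k=2: 19^2 = 1 mod 36  <- first divisor giving 1
Order = 2

2


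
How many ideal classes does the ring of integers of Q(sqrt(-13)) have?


K = Q(sqrt(-13)). d mod 4 = 3, so D = disc(K) = 4d = -52
h(K) equals the number of primitive reduced positive-definite forms (a, b, c) = a*x^2 + b*x*y + c*y^2 with b^2 - 4ac = D,
where reduced means |b| <= a <= c, with b >= 0 whenever |b| = a or a = c, and primitive means gcd(a, b, c) = 1.
Reduced forces 3a^2 <= |D| = 52, so 1 <= a <= 4; b must have the parity of D, and c = (b^2 - D)/(4a) must be an integer >= a.
Enumerate a = 1..4, b in [-a, a]:
  a=1: (1, 0, 13)  [1]
  a=2: (2, 2, 7)  [1]
  a=3..4: none
Total reduced forms: 1 + 1 = 2
h = 2

2


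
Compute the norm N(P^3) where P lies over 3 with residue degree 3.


N(P^a) = p^(a*f)
= 3^(3*3)
= 3^9
= 19683

19683


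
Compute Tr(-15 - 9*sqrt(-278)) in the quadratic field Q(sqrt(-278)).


Tr(a + b*sqrt(d)) = (a + b*sqrt(d)) + (a - b*sqrt(d)) = 2a
= 2 * (-15)
= -30

-30


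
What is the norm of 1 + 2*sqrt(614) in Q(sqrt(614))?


N(a + b*sqrt(d)) = a^2 - d*b^2
= (1)^2 - (614)*(2)^2
= 1 - 2456
= -2455

-2455


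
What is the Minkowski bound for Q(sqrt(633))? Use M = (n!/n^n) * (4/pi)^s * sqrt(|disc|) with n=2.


d = 633, d mod 4 = 1, so disc(K) = d = 633; |disc(K)| = 633
Real quadratic field, so n = 2, s = r2 = 0, r1 = 2
M = (n!/n^n) * (4/pi)^s * sqrt(|disc(K)|) = (2!/2^2) * (4/pi)^0 * sqrt(633)
= 0.5 * 1.000000 * 25.159491
= 12.5797

12.5797


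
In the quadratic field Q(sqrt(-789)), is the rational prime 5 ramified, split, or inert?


K = Q(sqrt(-789)). Since d mod 4 = 3, disc(K) = -3156.
Check p | disc: -3156 mod 5 = 4.
p does not divide disc. Compute Legendre symbol (d/p):
1^((5-1)/2) mod 5 = 1
(d/p) = 1, so p splits: (p) = P*P' with e=1, f=1, g=2.
Therefore p is split.

split


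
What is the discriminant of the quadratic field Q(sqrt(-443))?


For K = Q(sqrt(d)) with d squarefree: disc(K) = d if d = 1 mod 4, and disc(K) = 4d if d = 2 or 3 mod 4.
Here d = -443, and d mod 4 = 1.
d = 1 mod 4 (O_K = Z[(1+sqrt(d))/2]), so disc(K) = d = -443

-443


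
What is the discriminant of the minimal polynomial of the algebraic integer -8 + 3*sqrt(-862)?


The element -8 + 3*sqrt(-862) has minimal polynomial:
x^2 + 16*x + 7822
Discriminant = (16)^2 - 4*(7822)
= 256 - 31288
= -31032

-31032


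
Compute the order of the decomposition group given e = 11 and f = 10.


|D_P| = e * f
= 11 * 10
= 110

110


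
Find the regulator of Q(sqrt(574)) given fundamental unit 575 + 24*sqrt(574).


epsilon = 575 + 24*sqrt(574)
= 1149.9991
R = ln(1149.9991)
= 7.0475

7.0475


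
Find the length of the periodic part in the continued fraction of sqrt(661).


Run the CF algorithm for sqrt(661).
a_0 = floor(sqrt(661)) = 25; set m_0=0, q_0=1.
Recurrence: m' = q*a - m,  q' = (d - m'^2)/q,  a' = floor((a_0 + m')/q').
  step 1: m=25, q=36, a=1
  step 2: m=11, q=15, a=2
  step 3: m=19, q=20, a=2
  step 4: m=21, q=11, a=4
  step 5: m=23, q=12, a=4
  step 6: m=25, q=3, a=16
  step 7: m=23, q=44, a=1
  step 8: m=21, q=5, a=9
  step 9: m=24, q=17, a=2
  step 10: m=10, q=33, a=1
  step 11: m=23, q=4, a=12
  step 12: m=25, q=9, a=5
  step 13: m=20, q=29, a=1
  step 14: m=9, q=20, a=1
  step 15: m=11, q=27, a=1
  step 16: m=16, q=15, a=2
  step 17: m=14, q=31, a=1
  step 18: m=17, q=12, a=3
  step 19: m=19, q=25, a=1
  step 20: m=6, q=25, a=1
  step 21: m=19, q=12, a=3
  step 22: m=17, q=31, a=1
  step 23: m=14, q=15, a=2
  step 24: m=16, q=27, a=1
  step 25: m=11, q=20, a=1
  step 26: m=9, q=29, a=1
  step 27: m=20, q=9, a=5
  step 28: m=25, q=4, a=12
  step 29: m=23, q=33, a=1
  step 30: m=10, q=17, a=2
  step 31: m=24, q=5, a=9
  step 32: m=21, q=44, a=1
  step 33: m=23, q=3, a=16
  step 34: m=25, q=12, a=4
  step 35: m=23, q=11, a=4
  step 36: m=21, q=20, a=2
  step 37: m=19, q=15, a=2
  step 38: m=11, q=36, a=1
  step 39: m=25, q=1, a=50
a_39 = 2*a_0 = 50, so the period closes here.
sqrt(661) = [25; 1, 2, 2, 4, 4, 16, 1, 9, 2, 1, 12, 5, 1, 1, 1, 2, 1, 3, 1, 1, 3, 1, 2, 1, 1, 1, 5, 12, 1, 2, 9, 1, 16, 4, 4, 2, 2, 1, 50]
Period length = 39

39


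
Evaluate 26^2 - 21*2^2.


x^2 - d*y^2
= 26^2 - 21*2^2
= 676 - 84
= 592

592


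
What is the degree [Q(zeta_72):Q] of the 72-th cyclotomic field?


The degree equals Euler's totient phi(72).
72 = 2^3 * 3^2
phi(72) = 24

24


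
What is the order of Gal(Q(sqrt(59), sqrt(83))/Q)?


The 2 square roots of distinct primes are multiplicatively independent over Q,
so [K:Q] = 2^2 and Gal(K/Q) is isomorphic to (Z/2Z)^2.
|Gal| = 2^2 = 4

4


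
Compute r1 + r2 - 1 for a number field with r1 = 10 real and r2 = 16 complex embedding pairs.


By Dirichlet's unit theorem:
rank = r1 + r2 - 1
= 10 + 16 - 1
= 25

25


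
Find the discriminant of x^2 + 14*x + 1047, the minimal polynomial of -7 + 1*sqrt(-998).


The element -7 + 1*sqrt(-998) has minimal polynomial:
x^2 + 14*x + 1047
Discriminant = (14)^2 - 4*(1047)
= 196 - 4188
= -3992

-3992


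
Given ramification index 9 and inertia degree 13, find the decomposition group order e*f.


|D_P| = e * f
= 9 * 13
= 117

117


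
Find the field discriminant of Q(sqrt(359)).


For K = Q(sqrt(d)) with d squarefree: disc(K) = d if d = 1 mod 4, and disc(K) = 4d if d = 2 or 3 mod 4.
Here d = 359, and d mod 4 = 3.
d = 3 mod 4, not 1 (O_K = Z[sqrt(d)]), so disc(K) = 4d = 4 * (359) = 1436

1436


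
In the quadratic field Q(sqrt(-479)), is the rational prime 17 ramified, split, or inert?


K = Q(sqrt(-479)). Since d mod 4 = 1, disc(K) = -479.
Check p | disc: -479 mod 17 = 14.
p does not divide disc. Compute Legendre symbol (d/p):
14^((17-1)/2) mod 17 = -1
(d/p) = -1, so p is inert: (p) stays prime with e=1, f=2, g=1.
Therefore p is inert.

inert


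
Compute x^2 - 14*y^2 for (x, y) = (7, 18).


x^2 - d*y^2
= 7^2 - 14*18^2
= 49 - 4536
= -4487

-4487


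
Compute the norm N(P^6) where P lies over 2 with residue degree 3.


N(P^a) = p^(a*f)
= 2^(6*3)
= 2^18
= 262144

262144


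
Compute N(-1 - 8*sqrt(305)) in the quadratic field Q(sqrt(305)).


N(a + b*sqrt(d)) = a^2 - d*b^2
= (-1)^2 - (305)*(-8)^2
= 1 - 19520
= -19519

-19519


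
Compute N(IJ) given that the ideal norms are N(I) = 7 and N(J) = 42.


N(IJ) = N(I) * N(J)
= 7 * 42
= 294

294


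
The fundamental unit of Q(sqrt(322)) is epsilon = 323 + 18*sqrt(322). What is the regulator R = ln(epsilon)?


epsilon = 323 + 18*sqrt(322)
= 645.9985
R = ln(645.9985)
= 6.4708

6.4708


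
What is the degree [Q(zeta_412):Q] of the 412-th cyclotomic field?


The degree equals Euler's totient phi(412).
412 = 2^2 * 103
phi(412) = 204

204


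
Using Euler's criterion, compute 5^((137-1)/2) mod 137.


p = 137 is prime and the exponent is (p-1)/2 = 68, so by Euler's criterion 5^68 = (5/137) = +1 or -1 mod 137.
Compute by square-and-multiply:
  68 = 64 + 4 (binary 1000100)
  Repeated squaring mod 137: 5^1 = 5, 5^2 = 25, 5^4 = 77, 5^8 = 38, 5^16 = 74, 5^32 = 133, 5^64 = 16
  5^68 = 5^64 * 5^4 = 16 * 77 mod 137
    16 * 77 = 1232 = 136 mod 137
  5^68 = 136 mod 137
Result 136 = p - 1 = -1 mod 137: 5 is a quadratic non-residue mod 137. As a residue in [0, p-1] the value is 136.
5^68 mod 137 = 136

136


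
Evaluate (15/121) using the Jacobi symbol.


Compute (15/121) via quadratic reciprocity:
  reciprocity: (15/121) -> +(121/15)
  reduce: (1/15)
  (1/15) = 1
Product of signs = 1

1


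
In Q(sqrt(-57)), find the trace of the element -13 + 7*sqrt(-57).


Tr(a + b*sqrt(d)) = (a + b*sqrt(d)) + (a - b*sqrt(d)) = 2a
= 2 * (-13)
= -26

-26


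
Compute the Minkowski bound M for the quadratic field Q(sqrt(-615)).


d = -615, d mod 4 = 1, so disc(K) = d = -615; |disc(K)| = 615
Imaginary quadratic field, so n = 2, s = r2 = 1, r1 = 0
M = (n!/n^n) * (4/pi)^s * sqrt(|disc(K)|) = (2!/2^2) * (4/pi)^1 * sqrt(615)
= 0.5 * 1.273240 * 24.799194
= 15.7877

15.7877


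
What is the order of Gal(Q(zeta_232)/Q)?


|Gal(Q(zeta_232)/Q)| = phi(232)
= 112

112


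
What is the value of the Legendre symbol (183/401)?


p = 401 is prime, so compute (183/401) with the reciprocity algorithm (Jacobi-symbol steps: pull out 2s via (2/n), flip via reciprocity, reduce):
  reciprocity: (183/401) -> +(401/183)
  reduce: (35/183)
  reciprocity: (35/183) -> -(183/35)
  reduce: (8/35)
  pull out 2: (2/35) = -1  (since 35 mod 8 = 3)
  pull out 2: (2/35) = -1  (since 35 mod 8 = 3)
  pull out 2: (2/35) = -1  (since 35 mod 8 = 3)
  (1/35) = 1
Product of signs = 1
(183/401) = 1

1


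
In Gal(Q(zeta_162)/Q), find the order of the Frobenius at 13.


The Frobenius at p in Gal(Q(zeta_n)/Q) = (Z/nZ)* is the class of p, so its order is ord_162(13), the smallest k >= 1 with 13^k = 1 mod 162.
n = 162 = 2 * 3^4, phi(162) = 54; the order divides phi(n).
Divisors of 54: 1, 2, 3, 6, 9, 18, 27, 54
Repeated squaring mod 162: 13^1 = 13, 13^2 = 7, 13^4 = 49, 13^8 = 133, 13^16 = 31, 13^32 = 151
Test divisors in increasing order:
  k=1: 13^1 = 13 mod 162
  k=2: 13^2 = 7 mod 162
  k=3: 13^3 = 7 * 13 = 91 mod 162
  k=6: 13^6 = 49 * 7 = 19 mod 162
  k=9: 13^9 = 133 * 13 = 109 mod 162
  k=18: 13^18 = 31 * 7 = 55 mod 162
  k=27: 13^27 = 31 * 133 * 7 * 13 = 1 mod 162  <- first divisor giving 1
Order = 27

27


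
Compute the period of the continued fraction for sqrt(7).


Run the CF algorithm for sqrt(7).
a_0 = floor(sqrt(7)) = 2; set m_0=0, q_0=1.
Recurrence: m' = q*a - m,  q' = (d - m'^2)/q,  a' = floor((a_0 + m')/q').
  step 1: m=2, q=3, a=1
  step 2: m=1, q=2, a=1
  step 3: m=1, q=3, a=1
  step 4: m=2, q=1, a=4
a_4 = 2*a_0 = 4, so the period closes here.
sqrt(7) = [2; 1, 1, 1, 4]
Period length = 4

4


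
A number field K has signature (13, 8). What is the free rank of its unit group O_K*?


By Dirichlet's unit theorem:
rank = r1 + r2 - 1
= 13 + 8 - 1
= 20

20


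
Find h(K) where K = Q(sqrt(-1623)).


K = Q(sqrt(-1623)). d mod 4 = 1, so D = disc(K) = d = -1623
h(K) equals the number of primitive reduced positive-definite forms (a, b, c) = a*x^2 + b*x*y + c*y^2 with b^2 - 4ac = D,
where reduced means |b| <= a <= c, with b >= 0 whenever |b| = a or a = c, and primitive means gcd(a, b, c) = 1.
Reduced forces 3a^2 <= |D| = 1623, so 1 <= a <= 23; b must have the parity of D, and c = (b^2 - D)/(4a) must be an integer >= a.
Enumerate a = 1..23, b in [-a, a]:
  a=1: (1, 1, 406)  [1]
  a=2: (2, -1, 203), (2, 1, 203)  [2]
  a=3: (3, 3, 136)  [1]
  a=4: (4, -3, 102), (4, 3, 102)  [2]
  a=5: none
  a=6: (6, -3, 68), (6, 3, 68)  [2]
  a=7: (7, -1, 58), (7, 1, 58)  [2]
  a=8: (8, -3, 51), (8, 3, 51)  [2]
  a=9..10: none
  a=11: (11, -7, 38), (11, 7, 38)  [2]
  a=12: (12, -3, 34), (12, 3, 34)  [2]
  a=13: none
  a=14: (14, -13, 32), (14, -1, 29), (14, 1, 29), (14, 13, 32)  [4]
  a=15: none
  a=16: (16, -13, 28), (16, 13, 28)  [2]
  a=17: (17, -3, 24), (17, 3, 24)  [2]
  a=18: none
  a=19: (19, -7, 22), (19, 7, 22)  [2]
  a=20: none
  a=21: (21, -15, 22), (21, 15, 22)  [2]
  a=22..23: none
Total reduced forms: 1 + 2 + 1 + 2 + 2 + 2 + 2 + 2 + 2 + 4 + 2 + 2 + 2 + 2 = 28
h = 28

28


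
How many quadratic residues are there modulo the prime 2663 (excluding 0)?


For prime p, the number of non-zero quadratic residues is (p-1)/2.
= (2663-1)/2
= 1331

1331


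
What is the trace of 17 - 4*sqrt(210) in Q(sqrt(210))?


Tr(a + b*sqrt(d)) = (a + b*sqrt(d)) + (a - b*sqrt(d)) = 2a
= 2 * (17)
= 34

34


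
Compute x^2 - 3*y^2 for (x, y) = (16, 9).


x^2 - d*y^2
= 16^2 - 3*9^2
= 256 - 243
= 13

13


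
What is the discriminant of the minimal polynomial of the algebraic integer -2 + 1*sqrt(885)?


The element -2 + 1*sqrt(885) has minimal polynomial:
x^2 + 4*x - 881
Discriminant = (4)^2 - 4*(-881)
= 16 + 3524
= 3540

3540


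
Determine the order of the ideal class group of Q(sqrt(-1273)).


K = Q(sqrt(-1273)). d mod 4 = 3, so D = disc(K) = 4d = -5092
h(K) equals the number of primitive reduced positive-definite forms (a, b, c) = a*x^2 + b*x*y + c*y^2 with b^2 - 4ac = D,
where reduced means |b| <= a <= c, with b >= 0 whenever |b| = a or a = c, and primitive means gcd(a, b, c) = 1.
Reduced forces 3a^2 <= |D| = 5092, so 1 <= a <= 41; b must have the parity of D, and c = (b^2 - D)/(4a) must be an integer >= a.
Enumerate a = 1..41, b in [-a, a]:
  a=1: (1, 0, 1273)  [1]
  a=2: (2, 2, 637)  [1]
  a=3..6: none
  a=7: (7, -2, 182), (7, 2, 182)  [2]
  a=8..10: none
  a=11: (11, -10, 118), (11, 10, 118)  [2]
  a=12: none
  a=13: (13, -2, 98), (13, 2, 98)  [2]
  a=14: (14, -2, 91), (14, 2, 91)  [2]
  a=15..16: none
  a=17: (17, -12, 77), (17, 12, 77)  [2]
  a=18: none
  a=19: (19, 0, 67)  [1]
  a=20..21: none
  a=22: (22, -10, 59), (22, 10, 59)  [2]
  a=23..25: none
  a=26: (26, -2, 49), (26, 2, 49)  [2]
  a=27..33: none
  a=34: (34, -22, 41), (34, 22, 41)  [2]
  a=35..37: none
  a=38: (38, 38, 43)  [1]
  a=39..41: none
Total reduced forms: 1 + 1 + 2 + 2 + 2 + 2 + 2 + 1 + 2 + 2 + 2 + 1 = 20
h = 20

20


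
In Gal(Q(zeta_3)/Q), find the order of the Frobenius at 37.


The Frobenius at p in Gal(Q(zeta_n)/Q) = (Z/nZ)* is the class of p, so its order is ord_3(37), the smallest k >= 1 with 37^k = 1 mod 3.
n = 3 = 3, phi(3) = 2; the order divides phi(n).
Divisors of 2: 1, 2
Repeated squaring mod 3: 37^1 = 1, 37^2 = 1
Test divisors in increasing order:
  k=1: 37^1 = 1 mod 3  <- first divisor giving 1
Order = 1

1


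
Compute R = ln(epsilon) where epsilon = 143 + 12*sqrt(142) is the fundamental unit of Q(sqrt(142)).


epsilon = 143 + 12*sqrt(142)
= 285.9965
R = ln(285.9965)
= 5.6560

5.6560


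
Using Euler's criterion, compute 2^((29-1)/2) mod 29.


p = 29 is prime and the exponent is (p-1)/2 = 14, so by Euler's criterion 2^14 = (2/29) = +1 or -1 mod 29.
Compute by square-and-multiply:
  14 = 8 + 4 + 2 (binary 1110)
  Repeated squaring mod 29: 2^1 = 2, 2^2 = 4, 2^4 = 16, 2^8 = 24
  2^14 = 2^8 * 2^4 * 2^2 = 24 * 16 * 4 mod 29
    24 * 16 = 384 = 7 mod 29
    7 * 4 = 28 = 28 mod 29
  2^14 = 28 mod 29
Result 28 = p - 1 = -1 mod 29: 2 is a quadratic non-residue mod 29. As a residue in [0, p-1] the value is 28.
2^14 mod 29 = 28

28


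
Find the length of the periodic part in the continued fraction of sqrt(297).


Run the CF algorithm for sqrt(297).
a_0 = floor(sqrt(297)) = 17; set m_0=0, q_0=1.
Recurrence: m' = q*a - m,  q' = (d - m'^2)/q,  a' = floor((a_0 + m')/q').
  step 1: m=17, q=8, a=4
  step 2: m=15, q=9, a=3
  step 3: m=12, q=17, a=1
  step 4: m=5, q=16, a=1
  step 5: m=11, q=11, a=2
  step 6: m=11, q=16, a=1
  step 7: m=5, q=17, a=1
  step 8: m=12, q=9, a=3
  step 9: m=15, q=8, a=4
  step 10: m=17, q=1, a=34
a_10 = 2*a_0 = 34, so the period closes here.
sqrt(297) = [17; 4, 3, 1, 1, 2, 1, 1, 3, 4, 34]
Period length = 10

10


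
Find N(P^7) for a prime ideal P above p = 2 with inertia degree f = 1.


N(P^a) = p^(a*f)
= 2^(7*1)
= 2^7
= 128

128


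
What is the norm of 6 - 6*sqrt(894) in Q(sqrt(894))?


N(a + b*sqrt(d)) = a^2 - d*b^2
= (6)^2 - (894)*(-6)^2
= 36 - 32184
= -32148

-32148


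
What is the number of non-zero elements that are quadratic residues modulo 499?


For prime p, the number of non-zero quadratic residues is (p-1)/2.
= (499-1)/2
= 249

249


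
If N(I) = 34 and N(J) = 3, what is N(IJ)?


N(IJ) = N(I) * N(J)
= 34 * 3
= 102

102


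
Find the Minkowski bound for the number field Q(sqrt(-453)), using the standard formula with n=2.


d = -453, d mod 4 = 3, so disc(K) = 4d = -1812; |disc(K)| = 1812
Imaginary quadratic field, so n = 2, s = r2 = 1, r1 = 0
M = (n!/n^n) * (4/pi)^s * sqrt(|disc(K)|) = (2!/2^2) * (4/pi)^1 * sqrt(1812)
= 0.5 * 1.273240 * 42.567593
= 27.0994

27.0994


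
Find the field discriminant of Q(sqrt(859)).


For K = Q(sqrt(d)) with d squarefree: disc(K) = d if d = 1 mod 4, and disc(K) = 4d if d = 2 or 3 mod 4.
Here d = 859, and d mod 4 = 3.
d = 3 mod 4, not 1 (O_K = Z[sqrt(d)]), so disc(K) = 4d = 4 * (859) = 3436

3436


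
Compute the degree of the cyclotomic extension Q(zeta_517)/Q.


The degree equals Euler's totient phi(517).
517 = 11 * 47
phi(517) = 460

460


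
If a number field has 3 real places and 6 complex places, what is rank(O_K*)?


By Dirichlet's unit theorem:
rank = r1 + r2 - 1
= 3 + 6 - 1
= 8

8


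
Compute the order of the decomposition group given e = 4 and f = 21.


|D_P| = e * f
= 4 * 21
= 84

84


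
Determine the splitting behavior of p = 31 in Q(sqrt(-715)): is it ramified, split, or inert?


K = Q(sqrt(-715)). Since d mod 4 = 1, disc(K) = -715.
Check p | disc: -715 mod 31 = 29.
p does not divide disc. Compute Legendre symbol (d/p):
29^((31-1)/2) mod 31 = -1
(d/p) = -1, so p is inert: (p) stays prime with e=1, f=2, g=1.
Therefore p is inert.

inert


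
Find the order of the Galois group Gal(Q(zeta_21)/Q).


|Gal(Q(zeta_21)/Q)| = phi(21)
= 12

12


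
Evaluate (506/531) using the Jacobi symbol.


Compute (506/531) via quadratic reciprocity:
  pull out 2: (2/531) = -1  (since 531 mod 8 = 3)
  reciprocity: (253/531) -> +(531/253)
  reduce: (25/253)
  reciprocity: (25/253) -> +(253/25)
  reduce: (3/25)
  reciprocity: (3/25) -> +(25/3)
  reduce: (1/3)
  (1/3) = 1
Product of signs = -1

-1


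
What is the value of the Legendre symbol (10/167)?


p = 167 is prime, so compute (10/167) with the reciprocity algorithm (Jacobi-symbol steps: pull out 2s via (2/n), flip via reciprocity, reduce):
  pull out 2: (2/167) = +1  (since 167 mod 8 = 7)
  reciprocity: (5/167) -> +(167/5)
  reduce: (2/5)
  pull out 2: (2/5) = -1  (since 5 mod 8 = 5)
  (1/5) = 1
Product of signs = -1
(10/167) = -1

-1


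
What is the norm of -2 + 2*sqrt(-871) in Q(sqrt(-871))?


N(a + b*sqrt(d)) = a^2 - d*b^2
= (-2)^2 - (-871)*(2)^2
= 4 + 3484
= 3488

3488


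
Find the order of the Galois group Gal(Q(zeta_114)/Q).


|Gal(Q(zeta_114)/Q)| = phi(114)
= 36

36


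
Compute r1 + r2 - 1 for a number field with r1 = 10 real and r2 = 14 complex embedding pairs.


By Dirichlet's unit theorem:
rank = r1 + r2 - 1
= 10 + 14 - 1
= 23

23


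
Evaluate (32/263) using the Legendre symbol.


p = 263 is prime, so compute (32/263) with the reciprocity algorithm (Jacobi-symbol steps: pull out 2s via (2/n), flip via reciprocity, reduce):
  pull out 2: (2/263) = +1  (since 263 mod 8 = 7)
  pull out 2: (2/263) = +1  (since 263 mod 8 = 7)
  pull out 2: (2/263) = +1  (since 263 mod 8 = 7)
  pull out 2: (2/263) = +1  (since 263 mod 8 = 7)
  pull out 2: (2/263) = +1  (since 263 mod 8 = 7)
  (1/263) = 1
Product of signs = 1
(32/263) = 1

1


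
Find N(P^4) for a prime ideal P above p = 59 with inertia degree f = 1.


N(P^a) = p^(a*f)
= 59^(4*1)
= 59^4
= 12117361

12117361


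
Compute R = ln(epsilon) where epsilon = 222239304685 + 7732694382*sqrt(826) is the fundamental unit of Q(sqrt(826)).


epsilon = 222239304685 + 7732694382*sqrt(826)
= 4.4448e+11
R = ln(4.4448e+11)
= 26.8202

26.8202


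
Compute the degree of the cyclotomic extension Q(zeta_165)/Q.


The degree equals Euler's totient phi(165).
165 = 3 * 5 * 11
phi(165) = 80

80


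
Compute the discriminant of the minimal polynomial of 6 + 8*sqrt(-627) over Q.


The element 6 + 8*sqrt(-627) has minimal polynomial:
x^2 - 12*x + 40164
Discriminant = (-12)^2 - 4*(40164)
= 144 - 160656
= -160512

-160512


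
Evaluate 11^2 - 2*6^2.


x^2 - d*y^2
= 11^2 - 2*6^2
= 121 - 72
= 49

49


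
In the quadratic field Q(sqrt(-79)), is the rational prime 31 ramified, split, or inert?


K = Q(sqrt(-79)). Since d mod 4 = 1, disc(K) = -79.
Check p | disc: -79 mod 31 = 14.
p does not divide disc. Compute Legendre symbol (d/p):
14^((31-1)/2) mod 31 = 1
(d/p) = 1, so p splits: (p) = P*P' with e=1, f=1, g=2.
Therefore p is split.

split


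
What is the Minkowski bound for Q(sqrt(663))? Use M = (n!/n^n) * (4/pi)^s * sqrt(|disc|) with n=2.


d = 663, d mod 4 = 3, so disc(K) = 4d = 2652; |disc(K)| = 2652
Real quadratic field, so n = 2, s = r2 = 0, r1 = 2
M = (n!/n^n) * (4/pi)^s * sqrt(|disc(K)|) = (2!/2^2) * (4/pi)^0 * sqrt(2652)
= 0.5 * 1.000000 * 51.497573
= 25.7488

25.7488


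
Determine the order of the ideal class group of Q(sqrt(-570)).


K = Q(sqrt(-570)). d mod 4 = 2, so D = disc(K) = 4d = -2280
h(K) equals the number of primitive reduced positive-definite forms (a, b, c) = a*x^2 + b*x*y + c*y^2 with b^2 - 4ac = D,
where reduced means |b| <= a <= c, with b >= 0 whenever |b| = a or a = c, and primitive means gcd(a, b, c) = 1.
Reduced forces 3a^2 <= |D| = 2280, so 1 <= a <= 27; b must have the parity of D, and c = (b^2 - D)/(4a) must be an integer >= a.
Enumerate a = 1..27, b in [-a, a]:
  a=1: (1, 0, 570)  [1]
  a=2: (2, 0, 285)  [1]
  a=3: (3, 0, 190)  [1]
  a=4: none
  a=5: (5, 0, 114)  [1]
  a=6: (6, 0, 95)  [1]
  a=7: (7, -4, 82), (7, 4, 82)  [2]
  a=8..9: none
  a=10: (10, 0, 57)  [1]
  a=11..13: none
  a=14: (14, -4, 41), (14, 4, 41)  [2]
  a=15: (15, 0, 38)  [1]
  a=16: none
  a=17: (17, -10, 35), (17, 10, 35)  [2]
  a=18: none
  a=19: (19, 0, 30)  [1]
  a=20: none
  a=21: (21, -18, 31), (21, 18, 31)  [2]
  a=22..27: none
Total reduced forms: 1 + 1 + 1 + 1 + 1 + 2 + 1 + 2 + 1 + 2 + 1 + 2 = 16
h = 16

16


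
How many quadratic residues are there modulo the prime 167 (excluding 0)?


For prime p, the number of non-zero quadratic residues is (p-1)/2.
= (167-1)/2
= 83

83


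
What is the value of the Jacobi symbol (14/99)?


Compute (14/99) via quadratic reciprocity:
  pull out 2: (2/99) = -1  (since 99 mod 8 = 3)
  reciprocity: (7/99) -> -(99/7)
  reduce: (1/7)
  (1/7) = 1
Product of signs = 1

1


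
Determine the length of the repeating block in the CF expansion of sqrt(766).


Run the CF algorithm for sqrt(766).
a_0 = floor(sqrt(766)) = 27; set m_0=0, q_0=1.
Recurrence: m' = q*a - m,  q' = (d - m'^2)/q,  a' = floor((a_0 + m')/q').
  step 1: m=27, q=37, a=1
  step 2: m=10, q=18, a=2
  step 3: m=26, q=5, a=10
  step 4: m=24, q=38, a=1
  step 5: m=14, q=15, a=2
  step 6: m=16, q=34, a=1
  step 7: m=18, q=13, a=3
  step 8: m=21, q=25, a=1
  step 9: m=4, q=30, a=1
  step 10: m=26, q=3, a=17
  step 11: m=25, q=47, a=1
  step 12: m=22, q=6, a=8
  step 13: m=26, q=15, a=3
  step 14: m=19, q=27, a=1
  step 15: m=8, q=26, a=1
  step 16: m=18, q=17, a=2
  step 17: m=16, q=30, a=1
  step 18: m=14, q=19, a=2
  step 19: m=24, q=10, a=5
  step 20: m=26, q=9, a=5
  step 21: m=19, q=45, a=1
  step 22: m=26, q=2, a=26
  step 23: m=26, q=45, a=1
  step 24: m=19, q=9, a=5
  step 25: m=26, q=10, a=5
  step 26: m=24, q=19, a=2
  step 27: m=14, q=30, a=1
  step 28: m=16, q=17, a=2
  step 29: m=18, q=26, a=1
  step 30: m=8, q=27, a=1
  step 31: m=19, q=15, a=3
  step 32: m=26, q=6, a=8
  step 33: m=22, q=47, a=1
  step 34: m=25, q=3, a=17
  step 35: m=26, q=30, a=1
  step 36: m=4, q=25, a=1
  step 37: m=21, q=13, a=3
  step 38: m=18, q=34, a=1
  step 39: m=16, q=15, a=2
  step 40: m=14, q=38, a=1
  step 41: m=24, q=5, a=10
  step 42: m=26, q=18, a=2
  step 43: m=10, q=37, a=1
  step 44: m=27, q=1, a=54
a_44 = 2*a_0 = 54, so the period closes here.
sqrt(766) = [27; 1, 2, 10, 1, 2, 1, 3, 1, 1, 17, 1, 8, 3, 1, 1, 2, 1, 2, 5, 5, 1, 26, 1, 5, 5, 2, 1, 2, 1, 1, 3, 8, 1, 17, 1, 1, 3, 1, 2, 1, 10, 2, 1, 54]
Period length = 44

44


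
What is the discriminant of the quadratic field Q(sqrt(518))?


For K = Q(sqrt(d)) with d squarefree: disc(K) = d if d = 1 mod 4, and disc(K) = 4d if d = 2 or 3 mod 4.
Here d = 518, and d mod 4 = 2.
d = 2 mod 4, not 1 (O_K = Z[sqrt(d)]), so disc(K) = 4d = 4 * (518) = 2072

2072


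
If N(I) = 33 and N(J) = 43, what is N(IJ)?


N(IJ) = N(I) * N(J)
= 33 * 43
= 1419

1419


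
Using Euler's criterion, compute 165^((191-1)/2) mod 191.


p = 191 is prime and the exponent is (p-1)/2 = 95, so by Euler's criterion 165^95 = (165/191) = +1 or -1 mod 191.
Compute by square-and-multiply:
  95 = 64 + 16 + 8 + 4 + 2 + 1 (binary 1011111)
  Repeated squaring mod 191: 165^1 = 165, 165^2 = 103, 165^4 = 104, 165^8 = 120, 165^16 = 75, 165^32 = 86, 165^64 = 138
  165^95 = 165^64 * 165^16 * 165^8 * 165^4 * 165^2 * 165^1 = 138 * 75 * 120 * 104 * 103 * 165 mod 191
    138 * 75 = 10350 = 36 mod 191
    36 * 120 = 4320 = 118 mod 191
    118 * 104 = 12272 = 48 mod 191
    48 * 103 = 4944 = 169 mod 191
    169 * 165 = 27885 = 190 mod 191
  165^95 = 190 mod 191
Result 190 = p - 1 = -1 mod 191: 165 is a quadratic non-residue mod 191. As a residue in [0, p-1] the value is 190.
165^95 mod 191 = 190

190


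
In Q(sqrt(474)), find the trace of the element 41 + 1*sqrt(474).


Tr(a + b*sqrt(d)) = (a + b*sqrt(d)) + (a - b*sqrt(d)) = 2a
= 2 * (41)
= 82

82


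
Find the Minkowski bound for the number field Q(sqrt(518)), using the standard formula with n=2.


d = 518, d mod 4 = 2, so disc(K) = 4d = 2072; |disc(K)| = 2072
Real quadratic field, so n = 2, s = r2 = 0, r1 = 2
M = (n!/n^n) * (4/pi)^s * sqrt(|disc(K)|) = (2!/2^2) * (4/pi)^0 * sqrt(2072)
= 0.5 * 1.000000 * 45.519227
= 22.7596

22.7596


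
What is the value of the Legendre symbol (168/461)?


p = 461 is prime, so compute (168/461) with the reciprocity algorithm (Jacobi-symbol steps: pull out 2s via (2/n), flip via reciprocity, reduce):
  pull out 2: (2/461) = -1  (since 461 mod 8 = 5)
  pull out 2: (2/461) = -1  (since 461 mod 8 = 5)
  pull out 2: (2/461) = -1  (since 461 mod 8 = 5)
  reciprocity: (21/461) -> +(461/21)
  reduce: (20/21)
  pull out 2: (2/21) = -1  (since 21 mod 8 = 5)
  pull out 2: (2/21) = -1  (since 21 mod 8 = 5)
  reciprocity: (5/21) -> +(21/5)
  reduce: (1/5)
  (1/5) = 1
Product of signs = -1
(168/461) = -1

-1
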